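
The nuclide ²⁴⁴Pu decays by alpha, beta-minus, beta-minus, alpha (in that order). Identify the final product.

U-236

Start: (A, Z) = (244, 94).
After α: (240, 92).
After β⁻: (240, 93).
After β⁻: (240, 94).
After α: (236, 92).
Z = 92 is uranium.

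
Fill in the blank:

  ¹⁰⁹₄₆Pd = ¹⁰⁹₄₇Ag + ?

Conserve mass number: 109 = 109 + A, so A = 0.
Conserve atomic number: 46 = 47 + Z, so Z = -1.
A = 0 and Z = -1 is ⁰₋₁e — a beta-minus particle.

beta-minus particle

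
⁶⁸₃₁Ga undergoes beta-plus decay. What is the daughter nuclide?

Beta-plus decay: mass number changes by +0, atomic number by -1.
A: 68 = 68; Z: 31 − 1 = 30.
Z = 30 is zinc, so the daughter is ⁶⁸₃₀Zn.

Zn-68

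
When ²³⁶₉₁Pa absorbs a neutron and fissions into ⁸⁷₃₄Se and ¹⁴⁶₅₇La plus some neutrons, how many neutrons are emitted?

4

Conserve mass number: 237 = 87 + 146 + k, so k = 237 − 233 = 4.
Check atomic number: 91 = 34 + 57 + 0 = 91. ✓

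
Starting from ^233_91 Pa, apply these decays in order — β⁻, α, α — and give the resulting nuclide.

Start: (A, Z) = (233, 91).
After β⁻: (233, 92).
After α: (229, 90).
After α: (225, 88).
Z = 88 is radium.

Ra-225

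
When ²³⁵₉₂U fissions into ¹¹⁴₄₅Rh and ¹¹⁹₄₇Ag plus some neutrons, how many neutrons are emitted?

2

Conserve mass number: 235 = 114 + 119 + k, so k = 235 − 233 = 2.
Check atomic number: 92 = 45 + 47 + 0 = 92. ✓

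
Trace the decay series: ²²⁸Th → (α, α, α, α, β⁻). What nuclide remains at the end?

Bi-212

Start: (A, Z) = (228, 90).
After α: (224, 88).
After α: (220, 86).
After α: (216, 84).
After α: (212, 82).
After β⁻: (212, 83).
Z = 83 is bismuth.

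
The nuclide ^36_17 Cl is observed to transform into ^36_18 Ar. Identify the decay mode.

ΔA = 36 − 36 = 0; ΔZ = 18 − 17 = +1.
A is unchanged and Z rises by 1 — a neutron has become a proton (β⁻ decay).

beta-minus decay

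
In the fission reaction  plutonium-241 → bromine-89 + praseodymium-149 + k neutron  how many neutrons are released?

3

Conserve mass number: 241 = 89 + 149 + k, so k = 241 − 238 = 3.
Check atomic number: 94 = 35 + 59 + 0 = 94. ✓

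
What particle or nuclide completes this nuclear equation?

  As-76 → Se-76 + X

Conserve mass number: 76 = 76 + A, so A = 0.
Conserve atomic number: 33 = 34 + Z, so Z = -1.
A = 0 and Z = -1 is e⁻ — a beta-minus particle.

beta-minus particle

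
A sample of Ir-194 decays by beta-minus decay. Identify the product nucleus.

Beta-minus decay: mass number changes by +0, atomic number by +1.
A: 194 = 194; Z: 77 + 1 = 78.
Z = 78 is platinum, so the daughter is Pt-194.

Pt-194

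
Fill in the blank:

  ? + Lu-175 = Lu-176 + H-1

Conserve mass number: A + 175 = 176 + 1, so A = 2.
Conserve atomic number: Z + 71 = 71 + 1, so Z = 1.
A = 2 and Z = 1 is H-2 — a deuteron.

deuteron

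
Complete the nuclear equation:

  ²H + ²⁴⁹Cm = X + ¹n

Conserve mass number: 2 + 249 = A + 1, so A = 250.
Conserve atomic number: 1 + 96 = Z + 0, so Z = 97.
Z = 97 is berkelium, so the species is ²⁵⁰Bk.

Bk-250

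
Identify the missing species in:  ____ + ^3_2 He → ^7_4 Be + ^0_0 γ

alpha particle

Conserve mass number: A + 3 = 7 + 0, so A = 4.
Conserve atomic number: Z + 2 = 4 + 0, so Z = 2.
A = 4 and Z = 2 is ^4_2 He — an alpha particle.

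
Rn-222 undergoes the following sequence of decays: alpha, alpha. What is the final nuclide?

Start: (A, Z) = (222, 86).
After α: (218, 84).
After α: (214, 82).
Z = 82 is lead.

Pb-214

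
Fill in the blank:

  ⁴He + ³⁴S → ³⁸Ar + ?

Conserve mass number: 4 + 34 = 38 + A, so A = 0.
Conserve atomic number: 2 + 16 = 18 + Z, so Z = 0.
A = 0 and Z = 0 is γ — a gamma ray.

gamma ray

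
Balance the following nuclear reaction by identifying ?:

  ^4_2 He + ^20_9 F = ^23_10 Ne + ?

Conserve mass number: 4 + 20 = 23 + A, so A = 1.
Conserve atomic number: 2 + 9 = 10 + Z, so Z = 1.
A = 1 and Z = 1 is ^1_1 H — a proton.

proton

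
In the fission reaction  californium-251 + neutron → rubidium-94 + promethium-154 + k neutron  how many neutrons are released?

Conserve mass number: 252 = 94 + 154 + k, so k = 252 − 248 = 4.
Check atomic number: 98 = 37 + 61 + 0 = 98. ✓

4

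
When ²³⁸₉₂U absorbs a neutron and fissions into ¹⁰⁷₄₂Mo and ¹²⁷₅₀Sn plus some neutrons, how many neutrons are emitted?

Conserve mass number: 239 = 107 + 127 + k, so k = 239 − 234 = 5.
Check atomic number: 92 = 42 + 50 + 0 = 92. ✓

5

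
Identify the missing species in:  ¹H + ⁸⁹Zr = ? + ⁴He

Conserve mass number: 1 + 89 = A + 4, so A = 86.
Conserve atomic number: 1 + 40 = Z + 2, so Z = 39.
Z = 39 is yttrium, so the species is ⁸⁶Y.

Y-86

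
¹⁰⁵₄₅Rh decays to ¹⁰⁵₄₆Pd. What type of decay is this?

ΔA = 105 − 105 = 0; ΔZ = 46 − 45 = +1.
A is unchanged and Z rises by 1 — a neutron has become a proton (β⁻ decay).

beta-minus decay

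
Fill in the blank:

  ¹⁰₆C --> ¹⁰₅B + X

positron

Conserve mass number: 10 = 10 + A, so A = 0.
Conserve atomic number: 6 = 5 + Z, so Z = 1.
A = 0 and Z = 1 is ⁰₁e — a positron.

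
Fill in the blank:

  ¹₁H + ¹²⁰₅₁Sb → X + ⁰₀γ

Te-121

Conserve mass number: 1 + 120 = A + 0, so A = 121.
Conserve atomic number: 1 + 51 = Z + 0, so Z = 52.
Z = 52 is tellurium, so the species is ¹²¹₅₂Te.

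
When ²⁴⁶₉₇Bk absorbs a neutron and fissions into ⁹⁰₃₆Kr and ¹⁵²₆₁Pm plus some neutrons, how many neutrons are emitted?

5

Conserve mass number: 247 = 90 + 152 + k, so k = 247 − 242 = 5.
Check atomic number: 97 = 36 + 61 + 0 = 97. ✓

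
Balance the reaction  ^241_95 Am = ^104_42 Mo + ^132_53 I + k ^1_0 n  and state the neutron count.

Conserve mass number: 241 = 104 + 132 + k, so k = 241 − 236 = 5.
Check atomic number: 95 = 42 + 53 + 0 = 95. ✓

5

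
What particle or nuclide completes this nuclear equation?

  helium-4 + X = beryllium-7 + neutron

Conserve mass number: 4 + A = 7 + 1, so A = 4.
Conserve atomic number: 2 + Z = 4 + 0, so Z = 2.
A = 4 and Z = 2 is helium-4 — an alpha particle.

alpha particle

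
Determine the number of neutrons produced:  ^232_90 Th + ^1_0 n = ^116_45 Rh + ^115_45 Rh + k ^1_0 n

2

Conserve mass number: 233 = 116 + 115 + k, so k = 233 − 231 = 2.
Check atomic number: 90 = 45 + 45 + 0 = 90. ✓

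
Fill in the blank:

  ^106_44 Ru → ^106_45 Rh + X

beta-minus particle

Conserve mass number: 106 = 106 + A, so A = 0.
Conserve atomic number: 44 = 45 + Z, so Z = -1.
A = 0 and Z = -1 is ^0_-1 e — a beta-minus particle.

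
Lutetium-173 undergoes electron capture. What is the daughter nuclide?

Electron capture: mass number changes by +0, atomic number by -1.
A: 173 = 173; Z: 71 − 1 = 70.
Z = 70 is ytterbium, so the daughter is ytterbium-173.

Yb-173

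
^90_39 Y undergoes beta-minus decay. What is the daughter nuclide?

Zr-90

Beta-minus decay: mass number changes by +0, atomic number by +1.
A: 90 = 90; Z: 39 + 1 = 40.
Z = 40 is zirconium, so the daughter is ^90_40 Zr.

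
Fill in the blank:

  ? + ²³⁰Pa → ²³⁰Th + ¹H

neutron

Conserve mass number: A + 230 = 230 + 1, so A = 1.
Conserve atomic number: Z + 91 = 90 + 1, so Z = 0.
A = 1 and Z = 0 is ¹n — a neutron.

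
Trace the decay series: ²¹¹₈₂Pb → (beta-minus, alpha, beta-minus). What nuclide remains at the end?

Pb-207

Start: (A, Z) = (211, 82).
After β⁻: (211, 83).
After α: (207, 81).
After β⁻: (207, 82).
Z = 82 is lead.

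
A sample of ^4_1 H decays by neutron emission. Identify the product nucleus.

H-3

Neutron emission: mass number changes by -1, atomic number by +0.
A: 4 − 1 = 3; Z: 1 = 1.
Z = 1 is hydrogen, so the daughter is ^3_1 H.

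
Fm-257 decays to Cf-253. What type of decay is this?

ΔA = 253 − 257 = -4; ΔZ = 98 − 100 = -2.
A drops by 4 and Z drops by 2 — the signature of alpha emission.

alpha decay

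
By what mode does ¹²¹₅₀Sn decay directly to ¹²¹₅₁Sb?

beta-minus decay

ΔA = 121 − 121 = 0; ΔZ = 51 − 50 = +1.
A is unchanged and Z rises by 1 — a neutron has become a proton (β⁻ decay).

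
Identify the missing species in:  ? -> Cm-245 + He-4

Conserve mass number: A = 245 + 4, so A = 249.
Conserve atomic number: Z = 96 + 2, so Z = 98.
Z = 98 is californium, so the species is Cf-249.

Cf-249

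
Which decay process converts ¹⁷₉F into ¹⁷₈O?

ΔA = 17 − 17 = 0; ΔZ = 8 − 9 = -1.
A is unchanged and Z drops by 1 — a proton has become a neutron (β⁺ emission or electron capture).

beta-plus decay or electron capture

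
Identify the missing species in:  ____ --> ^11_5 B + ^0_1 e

Conserve mass number: A = 11 + 0, so A = 11.
Conserve atomic number: Z = 5 + 1, so Z = 6.
Z = 6 is carbon, so the species is ^11_6 C.

C-11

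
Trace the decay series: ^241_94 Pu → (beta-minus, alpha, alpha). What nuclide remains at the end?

Start: (A, Z) = (241, 94).
After β⁻: (241, 95).
After α: (237, 93).
After α: (233, 91).
Z = 91 is protactinium.

Pa-233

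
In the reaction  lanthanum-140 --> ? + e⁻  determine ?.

Ce-140

Conserve mass number: 140 = A + 0, so A = 140.
Conserve atomic number: 57 = Z − 1, so Z = 58.
Z = 58 is cerium, so the species is cerium-140.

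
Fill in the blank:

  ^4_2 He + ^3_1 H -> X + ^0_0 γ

Conserve mass number: 4 + 3 = A + 0, so A = 7.
Conserve atomic number: 2 + 1 = Z + 0, so Z = 3.
Z = 3 is lithium, so the species is ^7_3 Li.

Li-7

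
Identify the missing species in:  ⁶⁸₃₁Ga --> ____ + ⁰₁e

Zn-68

Conserve mass number: 68 = A + 0, so A = 68.
Conserve atomic number: 31 = Z + 1, so Z = 30.
Z = 30 is zinc, so the species is ⁶⁸₃₀Zn.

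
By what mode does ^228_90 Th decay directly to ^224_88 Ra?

alpha decay

ΔA = 224 − 228 = -4; ΔZ = 88 − 90 = -2.
A drops by 4 and Z drops by 2 — the signature of alpha emission.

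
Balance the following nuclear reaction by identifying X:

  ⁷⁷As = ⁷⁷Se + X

beta-minus particle

Conserve mass number: 77 = 77 + A, so A = 0.
Conserve atomic number: 33 = 34 + Z, so Z = -1.
A = 0 and Z = -1 is e⁻ — a beta-minus particle.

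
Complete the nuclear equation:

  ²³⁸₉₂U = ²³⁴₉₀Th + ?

alpha particle

Conserve mass number: 238 = 234 + A, so A = 4.
Conserve atomic number: 92 = 90 + Z, so Z = 2.
A = 4 and Z = 2 is ⁴₂He — an alpha particle.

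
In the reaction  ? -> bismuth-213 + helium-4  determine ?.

At-217

Conserve mass number: A = 213 + 4, so A = 217.
Conserve atomic number: Z = 83 + 2, so Z = 85.
Z = 85 is astatine, so the species is astatine-217.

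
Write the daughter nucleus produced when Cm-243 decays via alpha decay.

Pu-239

Alpha decay: mass number changes by -4, atomic number by -2.
A: 243 − 4 = 239; Z: 96 − 2 = 94.
Z = 94 is plutonium, so the daughter is Pu-239.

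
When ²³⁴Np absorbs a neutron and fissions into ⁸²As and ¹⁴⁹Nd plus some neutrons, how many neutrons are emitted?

Conserve mass number: 235 = 82 + 149 + k, so k = 235 − 231 = 4.
Check atomic number: 93 = 33 + 60 + 0 = 93. ✓

4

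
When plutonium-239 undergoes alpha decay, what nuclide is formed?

U-235

Alpha decay: mass number changes by -4, atomic number by -2.
A: 239 − 4 = 235; Z: 94 − 2 = 92.
Z = 92 is uranium, so the daughter is uranium-235.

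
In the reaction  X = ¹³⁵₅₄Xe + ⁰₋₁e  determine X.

Conserve mass number: A = 135 + 0, so A = 135.
Conserve atomic number: Z = 54 − 1, so Z = 53.
Z = 53 is iodine, so the species is ¹³⁵₅₃I.

I-135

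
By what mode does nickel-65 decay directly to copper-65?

beta-minus decay

ΔA = 65 − 65 = 0; ΔZ = 29 − 28 = +1.
A is unchanged and Z rises by 1 — a neutron has become a proton (β⁻ decay).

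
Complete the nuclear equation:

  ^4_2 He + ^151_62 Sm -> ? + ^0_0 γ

Conserve mass number: 4 + 151 = A + 0, so A = 155.
Conserve atomic number: 2 + 62 = Z + 0, so Z = 64.
Z = 64 is gadolinium, so the species is ^155_64 Gd.

Gd-155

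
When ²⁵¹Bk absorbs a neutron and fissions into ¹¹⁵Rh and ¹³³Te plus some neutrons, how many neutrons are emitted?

Conserve mass number: 252 = 115 + 133 + k, so k = 252 − 248 = 4.
Check atomic number: 97 = 45 + 52 + 0 = 97. ✓

4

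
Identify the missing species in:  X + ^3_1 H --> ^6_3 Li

Conserve mass number: A + 3 = 6, so A = 3.
Conserve atomic number: Z + 1 = 3, so Z = 2.
Z = 2 is helium, so the species is ^3_2 He.

He-3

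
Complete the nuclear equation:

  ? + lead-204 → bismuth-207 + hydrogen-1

alpha particle

Conserve mass number: A + 204 = 207 + 1, so A = 4.
Conserve atomic number: Z + 82 = 83 + 1, so Z = 2.
A = 4 and Z = 2 is helium-4 — an alpha particle.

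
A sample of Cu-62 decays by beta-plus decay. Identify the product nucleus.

Beta-plus decay: mass number changes by +0, atomic number by -1.
A: 62 = 62; Z: 29 − 1 = 28.
Z = 28 is nickel, so the daughter is Ni-62.

Ni-62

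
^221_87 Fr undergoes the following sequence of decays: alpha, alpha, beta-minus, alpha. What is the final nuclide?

Pb-209

Start: (A, Z) = (221, 87).
After α: (217, 85).
After α: (213, 83).
After β⁻: (213, 84).
After α: (209, 82).
Z = 82 is lead.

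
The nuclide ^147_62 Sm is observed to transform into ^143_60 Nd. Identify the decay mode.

ΔA = 143 − 147 = -4; ΔZ = 60 − 62 = -2.
A drops by 4 and Z drops by 2 — the signature of alpha emission.

alpha decay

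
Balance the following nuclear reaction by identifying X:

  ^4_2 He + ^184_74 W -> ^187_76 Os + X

Conserve mass number: 4 + 184 = 187 + A, so A = 1.
Conserve atomic number: 2 + 74 = 76 + Z, so Z = 0.
A = 1 and Z = 0 is ^1_0 n — a neutron.

neutron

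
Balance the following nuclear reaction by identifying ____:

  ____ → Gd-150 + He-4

Dy-154

Conserve mass number: A = 150 + 4, so A = 154.
Conserve atomic number: Z = 64 + 2, so Z = 66.
Z = 66 is dysprosium, so the species is Dy-154.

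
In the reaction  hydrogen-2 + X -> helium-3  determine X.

proton

Conserve mass number: 2 + A = 3, so A = 1.
Conserve atomic number: 1 + Z = 2, so Z = 1.
A = 1 and Z = 1 is hydrogen-1 — a proton.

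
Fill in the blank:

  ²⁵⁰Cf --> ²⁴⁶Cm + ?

Conserve mass number: 250 = 246 + A, so A = 4.
Conserve atomic number: 98 = 96 + Z, so Z = 2.
A = 4 and Z = 2 is ⁴He — an alpha particle.

alpha particle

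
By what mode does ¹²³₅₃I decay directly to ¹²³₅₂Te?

beta-plus decay or electron capture

ΔA = 123 − 123 = 0; ΔZ = 52 − 53 = -1.
A is unchanged and Z drops by 1 — a proton has become a neutron (β⁺ emission or electron capture).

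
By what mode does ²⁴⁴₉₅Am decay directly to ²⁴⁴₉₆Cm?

ΔA = 244 − 244 = 0; ΔZ = 96 − 95 = +1.
A is unchanged and Z rises by 1 — a neutron has become a proton (β⁻ decay).

beta-minus decay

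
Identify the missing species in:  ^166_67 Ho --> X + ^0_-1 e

Conserve mass number: 166 = A + 0, so A = 166.
Conserve atomic number: 67 = Z − 1, so Z = 68.
Z = 68 is erbium, so the species is ^166_68 Er.

Er-166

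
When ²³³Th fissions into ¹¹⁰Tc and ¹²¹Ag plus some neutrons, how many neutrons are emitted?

Conserve mass number: 233 = 110 + 121 + k, so k = 233 − 231 = 2.
Check atomic number: 90 = 43 + 47 + 0 = 90. ✓

2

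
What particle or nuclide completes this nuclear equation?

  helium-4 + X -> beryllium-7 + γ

He-3

Conserve mass number: 4 + A = 7 + 0, so A = 3.
Conserve atomic number: 2 + Z = 4 + 0, so Z = 2.
Z = 2 is helium, so the species is helium-3.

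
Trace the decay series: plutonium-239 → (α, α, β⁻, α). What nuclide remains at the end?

Ac-227

Start: (A, Z) = (239, 94).
After α: (235, 92).
After α: (231, 90).
After β⁻: (231, 91).
After α: (227, 89).
Z = 89 is actinium.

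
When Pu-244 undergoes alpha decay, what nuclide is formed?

Alpha decay: mass number changes by -4, atomic number by -2.
A: 244 − 4 = 240; Z: 94 − 2 = 92.
Z = 92 is uranium, so the daughter is U-240.

U-240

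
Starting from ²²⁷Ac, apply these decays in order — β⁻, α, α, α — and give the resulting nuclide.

Start: (A, Z) = (227, 89).
After β⁻: (227, 90).
After α: (223, 88).
After α: (219, 86).
After α: (215, 84).
Z = 84 is polonium.

Po-215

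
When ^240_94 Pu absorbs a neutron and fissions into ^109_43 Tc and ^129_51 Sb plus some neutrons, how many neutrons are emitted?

3

Conserve mass number: 241 = 109 + 129 + k, so k = 241 − 238 = 3.
Check atomic number: 94 = 43 + 51 + 0 = 94. ✓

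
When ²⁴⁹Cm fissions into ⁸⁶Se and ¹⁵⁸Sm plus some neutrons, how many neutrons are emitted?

Conserve mass number: 249 = 86 + 158 + k, so k = 249 − 244 = 5.
Check atomic number: 96 = 34 + 62 + 0 = 96. ✓

5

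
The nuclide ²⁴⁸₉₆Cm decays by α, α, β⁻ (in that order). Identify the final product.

Start: (A, Z) = (248, 96).
After α: (244, 94).
After α: (240, 92).
After β⁻: (240, 93).
Z = 93 is neptunium.

Np-240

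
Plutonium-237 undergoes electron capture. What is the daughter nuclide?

Electron capture: mass number changes by +0, atomic number by -1.
A: 237 = 237; Z: 94 − 1 = 93.
Z = 93 is neptunium, so the daughter is neptunium-237.

Np-237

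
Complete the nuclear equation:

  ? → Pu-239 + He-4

Cm-243

Conserve mass number: A = 239 + 4, so A = 243.
Conserve atomic number: Z = 94 + 2, so Z = 96.
Z = 96 is curium, so the species is Cm-243.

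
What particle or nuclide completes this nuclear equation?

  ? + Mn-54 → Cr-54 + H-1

Conserve mass number: A + 54 = 54 + 1, so A = 1.
Conserve atomic number: Z + 25 = 24 + 1, so Z = 0.
A = 1 and Z = 0 is n — a neutron.

neutron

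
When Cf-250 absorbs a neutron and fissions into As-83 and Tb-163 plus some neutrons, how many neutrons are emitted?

Conserve mass number: 251 = 83 + 163 + k, so k = 251 − 246 = 5.
Check atomic number: 98 = 33 + 65 + 0 = 98. ✓

5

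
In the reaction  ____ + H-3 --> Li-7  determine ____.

Conserve mass number: A + 3 = 7, so A = 4.
Conserve atomic number: Z + 1 = 3, so Z = 2.
A = 4 and Z = 2 is He-4 — an alpha particle.

alpha particle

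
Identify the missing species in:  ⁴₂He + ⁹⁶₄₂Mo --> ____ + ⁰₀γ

Conserve mass number: 4 + 96 = A + 0, so A = 100.
Conserve atomic number: 2 + 42 = Z + 0, so Z = 44.
Z = 44 is ruthenium, so the species is ¹⁰⁰₄₄Ru.

Ru-100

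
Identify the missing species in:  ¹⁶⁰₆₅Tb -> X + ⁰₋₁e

Dy-160

Conserve mass number: 160 = A + 0, so A = 160.
Conserve atomic number: 65 = Z − 1, so Z = 66.
Z = 66 is dysprosium, so the species is ¹⁶⁰₆₆Dy.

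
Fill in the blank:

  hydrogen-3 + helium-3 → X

Li-6

Conserve mass number: 3 + 3 = A, so A = 6.
Conserve atomic number: 1 + 2 = Z, so Z = 3.
Z = 3 is lithium, so the species is lithium-6.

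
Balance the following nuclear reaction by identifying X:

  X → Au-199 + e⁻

Conserve mass number: A = 199 + 0, so A = 199.
Conserve atomic number: Z = 79 − 1, so Z = 78.
Z = 78 is platinum, so the species is Pt-199.

Pt-199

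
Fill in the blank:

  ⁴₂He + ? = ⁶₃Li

Conserve mass number: 4 + A = 6, so A = 2.
Conserve atomic number: 2 + Z = 3, so Z = 1.
A = 2 and Z = 1 is ²₁H — a deuteron.

deuteron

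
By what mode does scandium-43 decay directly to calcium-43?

ΔA = 43 − 43 = 0; ΔZ = 20 − 21 = -1.
A is unchanged and Z drops by 1 — a proton has become a neutron (β⁺ emission or electron capture).

beta-plus decay or electron capture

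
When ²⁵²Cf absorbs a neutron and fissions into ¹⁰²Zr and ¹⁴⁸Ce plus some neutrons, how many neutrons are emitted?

Conserve mass number: 253 = 102 + 148 + k, so k = 253 − 250 = 3.
Check atomic number: 98 = 40 + 58 + 0 = 98. ✓

3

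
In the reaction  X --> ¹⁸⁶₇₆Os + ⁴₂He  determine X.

Pt-190

Conserve mass number: A = 186 + 4, so A = 190.
Conserve atomic number: Z = 76 + 2, so Z = 78.
Z = 78 is platinum, so the species is ¹⁹⁰₇₈Pt.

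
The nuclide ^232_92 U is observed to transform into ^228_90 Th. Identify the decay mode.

ΔA = 228 − 232 = -4; ΔZ = 90 − 92 = -2.
A drops by 4 and Z drops by 2 — the signature of alpha emission.

alpha decay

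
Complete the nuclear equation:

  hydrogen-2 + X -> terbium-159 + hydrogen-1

Tb-158

Conserve mass number: 2 + A = 159 + 1, so A = 158.
Conserve atomic number: 1 + Z = 65 + 1, so Z = 65.
Z = 65 is terbium, so the species is terbium-158.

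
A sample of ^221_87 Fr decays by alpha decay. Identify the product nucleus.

At-217

Alpha decay: mass number changes by -4, atomic number by -2.
A: 221 − 4 = 217; Z: 87 − 2 = 85.
Z = 85 is astatine, so the daughter is ^217_85 At.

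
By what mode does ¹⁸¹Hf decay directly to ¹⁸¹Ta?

beta-minus decay

ΔA = 181 − 181 = 0; ΔZ = 73 − 72 = +1.
A is unchanged and Z rises by 1 — a neutron has become a proton (β⁻ decay).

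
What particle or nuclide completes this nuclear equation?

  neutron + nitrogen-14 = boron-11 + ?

Conserve mass number: 1 + 14 = 11 + A, so A = 4.
Conserve atomic number: 0 + 7 = 5 + Z, so Z = 2.
A = 4 and Z = 2 is helium-4 — an alpha particle.

alpha particle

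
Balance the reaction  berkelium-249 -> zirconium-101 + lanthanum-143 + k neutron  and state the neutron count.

5

Conserve mass number: 249 = 101 + 143 + k, so k = 249 − 244 = 5.
Check atomic number: 97 = 40 + 57 + 0 = 97. ✓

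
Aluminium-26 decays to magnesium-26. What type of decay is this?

ΔA = 26 − 26 = 0; ΔZ = 12 − 13 = -1.
A is unchanged and Z drops by 1 — a proton has become a neutron (β⁺ emission or electron capture).

beta-plus decay or electron capture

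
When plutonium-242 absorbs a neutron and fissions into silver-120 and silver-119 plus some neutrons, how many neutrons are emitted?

Conserve mass number: 243 = 120 + 119 + k, so k = 243 − 239 = 4.
Check atomic number: 94 = 47 + 47 + 0 = 94. ✓

4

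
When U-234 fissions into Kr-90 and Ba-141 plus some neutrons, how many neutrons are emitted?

Conserve mass number: 234 = 90 + 141 + k, so k = 234 − 231 = 3.
Check atomic number: 92 = 36 + 56 + 0 = 92. ✓

3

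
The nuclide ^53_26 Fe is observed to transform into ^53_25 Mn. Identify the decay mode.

ΔA = 53 − 53 = 0; ΔZ = 25 − 26 = -1.
A is unchanged and Z drops by 1 — a proton has become a neutron (β⁺ emission or electron capture).

beta-plus decay or electron capture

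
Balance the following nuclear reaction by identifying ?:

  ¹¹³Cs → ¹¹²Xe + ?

Conserve mass number: 113 = 112 + A, so A = 1.
Conserve atomic number: 55 = 54 + Z, so Z = 1.
A = 1 and Z = 1 is ¹H — a proton.

proton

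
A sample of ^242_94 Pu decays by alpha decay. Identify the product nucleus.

Alpha decay: mass number changes by -4, atomic number by -2.
A: 242 − 4 = 238; Z: 94 − 2 = 92.
Z = 92 is uranium, so the daughter is ^238_92 U.

U-238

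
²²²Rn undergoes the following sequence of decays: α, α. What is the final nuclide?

Start: (A, Z) = (222, 86).
After α: (218, 84).
After α: (214, 82).
Z = 82 is lead.

Pb-214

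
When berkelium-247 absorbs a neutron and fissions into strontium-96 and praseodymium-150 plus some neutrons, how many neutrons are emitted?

2

Conserve mass number: 248 = 96 + 150 + k, so k = 248 − 246 = 2.
Check atomic number: 97 = 38 + 59 + 0 = 97. ✓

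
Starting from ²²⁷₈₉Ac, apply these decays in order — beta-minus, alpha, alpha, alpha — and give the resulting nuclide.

Po-215

Start: (A, Z) = (227, 89).
After β⁻: (227, 90).
After α: (223, 88).
After α: (219, 86).
After α: (215, 84).
Z = 84 is polonium.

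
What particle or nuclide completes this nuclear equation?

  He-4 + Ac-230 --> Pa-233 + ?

Conserve mass number: 4 + 230 = 233 + A, so A = 1.
Conserve atomic number: 2 + 89 = 91 + Z, so Z = 0.
A = 1 and Z = 0 is n — a neutron.

neutron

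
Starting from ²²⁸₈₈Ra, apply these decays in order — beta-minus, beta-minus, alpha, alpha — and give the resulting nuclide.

Start: (A, Z) = (228, 88).
After β⁻: (228, 89).
After β⁻: (228, 90).
After α: (224, 88).
After α: (220, 86).
Z = 86 is radon.

Rn-220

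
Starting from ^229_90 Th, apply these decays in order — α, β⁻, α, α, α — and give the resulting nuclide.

Start: (A, Z) = (229, 90).
After α: (225, 88).
After β⁻: (225, 89).
After α: (221, 87).
After α: (217, 85).
After α: (213, 83).
Z = 83 is bismuth.

Bi-213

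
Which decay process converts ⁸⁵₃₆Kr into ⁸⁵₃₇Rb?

beta-minus decay

ΔA = 85 − 85 = 0; ΔZ = 37 − 36 = +1.
A is unchanged and Z rises by 1 — a neutron has become a proton (β⁻ decay).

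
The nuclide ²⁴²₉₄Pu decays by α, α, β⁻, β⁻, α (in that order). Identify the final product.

Start: (A, Z) = (242, 94).
After α: (238, 92).
After α: (234, 90).
After β⁻: (234, 91).
After β⁻: (234, 92).
After α: (230, 90).
Z = 90 is thorium.

Th-230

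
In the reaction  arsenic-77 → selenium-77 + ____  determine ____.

beta-minus particle

Conserve mass number: 77 = 77 + A, so A = 0.
Conserve atomic number: 33 = 34 + Z, so Z = -1.
A = 0 and Z = -1 is e⁻ — a beta-minus particle.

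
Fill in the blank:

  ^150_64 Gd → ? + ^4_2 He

Sm-146

Conserve mass number: 150 = A + 4, so A = 146.
Conserve atomic number: 64 = Z + 2, so Z = 62.
Z = 62 is samarium, so the species is ^146_62 Sm.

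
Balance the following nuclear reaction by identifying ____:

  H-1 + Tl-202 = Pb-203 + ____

Conserve mass number: 1 + 202 = 203 + A, so A = 0.
Conserve atomic number: 1 + 81 = 82 + Z, so Z = 0.
A = 0 and Z = 0 is γ — a gamma ray.

gamma ray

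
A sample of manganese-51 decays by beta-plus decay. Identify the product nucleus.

Beta-plus decay: mass number changes by +0, atomic number by -1.
A: 51 = 51; Z: 25 − 1 = 24.
Z = 24 is chromium, so the daughter is chromium-51.

Cr-51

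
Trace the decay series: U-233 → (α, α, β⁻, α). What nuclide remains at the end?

Fr-221

Start: (A, Z) = (233, 92).
After α: (229, 90).
After α: (225, 88).
After β⁻: (225, 89).
After α: (221, 87).
Z = 87 is francium.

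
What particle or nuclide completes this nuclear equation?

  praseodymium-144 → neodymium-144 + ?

Conserve mass number: 144 = 144 + A, so A = 0.
Conserve atomic number: 59 = 60 + Z, so Z = -1.
A = 0 and Z = -1 is e⁻ — a beta-minus particle.

beta-minus particle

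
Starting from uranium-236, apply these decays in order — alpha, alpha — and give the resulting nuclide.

Start: (A, Z) = (236, 92).
After α: (232, 90).
After α: (228, 88).
Z = 88 is radium.

Ra-228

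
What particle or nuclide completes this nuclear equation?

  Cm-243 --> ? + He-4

Pu-239

Conserve mass number: 243 = A + 4, so A = 239.
Conserve atomic number: 96 = Z + 2, so Z = 94.
Z = 94 is plutonium, so the species is Pu-239.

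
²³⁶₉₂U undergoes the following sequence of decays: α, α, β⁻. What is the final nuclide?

Ac-228

Start: (A, Z) = (236, 92).
After α: (232, 90).
After α: (228, 88).
After β⁻: (228, 89).
Z = 89 is actinium.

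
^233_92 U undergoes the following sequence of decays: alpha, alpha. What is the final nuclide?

Ra-225

Start: (A, Z) = (233, 92).
After α: (229, 90).
After α: (225, 88).
Z = 88 is radium.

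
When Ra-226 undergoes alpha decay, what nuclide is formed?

Rn-222

Alpha decay: mass number changes by -4, atomic number by -2.
A: 226 − 4 = 222; Z: 88 − 2 = 86.
Z = 86 is radon, so the daughter is Rn-222.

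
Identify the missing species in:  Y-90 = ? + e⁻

Zr-90

Conserve mass number: 90 = A + 0, so A = 90.
Conserve atomic number: 39 = Z − 1, so Z = 40.
Z = 40 is zirconium, so the species is Zr-90.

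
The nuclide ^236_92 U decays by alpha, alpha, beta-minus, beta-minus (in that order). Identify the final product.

Th-228

Start: (A, Z) = (236, 92).
After α: (232, 90).
After α: (228, 88).
After β⁻: (228, 89).
After β⁻: (228, 90).
Z = 90 is thorium.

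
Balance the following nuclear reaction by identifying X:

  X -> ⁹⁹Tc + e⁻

Conserve mass number: A = 99 + 0, so A = 99.
Conserve atomic number: Z = 43 − 1, so Z = 42.
Z = 42 is molybdenum, so the species is ⁹⁹Mo.

Mo-99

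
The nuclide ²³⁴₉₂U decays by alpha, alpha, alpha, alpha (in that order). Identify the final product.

Po-218

Start: (A, Z) = (234, 92).
After α: (230, 90).
After α: (226, 88).
After α: (222, 86).
After α: (218, 84).
Z = 84 is polonium.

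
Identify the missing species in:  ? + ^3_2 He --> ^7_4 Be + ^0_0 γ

Conserve mass number: A + 3 = 7 + 0, so A = 4.
Conserve atomic number: Z + 2 = 4 + 0, so Z = 2.
A = 4 and Z = 2 is ^4_2 He — an alpha particle.

alpha particle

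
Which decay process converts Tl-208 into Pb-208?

ΔA = 208 − 208 = 0; ΔZ = 82 − 81 = +1.
A is unchanged and Z rises by 1 — a neutron has become a proton (β⁻ decay).

beta-minus decay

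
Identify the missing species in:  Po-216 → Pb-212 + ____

Conserve mass number: 216 = 212 + A, so A = 4.
Conserve atomic number: 84 = 82 + Z, so Z = 2.
A = 4 and Z = 2 is He-4 — an alpha particle.

alpha particle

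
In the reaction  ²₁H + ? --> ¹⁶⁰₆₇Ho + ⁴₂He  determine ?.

Conserve mass number: 2 + A = 160 + 4, so A = 162.
Conserve atomic number: 1 + Z = 67 + 2, so Z = 68.
Z = 68 is erbium, so the species is ¹⁶²₆₈Er.

Er-162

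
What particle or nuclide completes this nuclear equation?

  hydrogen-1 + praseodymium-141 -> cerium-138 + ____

alpha particle

Conserve mass number: 1 + 141 = 138 + A, so A = 4.
Conserve atomic number: 1 + 59 = 58 + Z, so Z = 2.
A = 4 and Z = 2 is helium-4 — an alpha particle.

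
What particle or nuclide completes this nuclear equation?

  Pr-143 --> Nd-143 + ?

Conserve mass number: 143 = 143 + A, so A = 0.
Conserve atomic number: 59 = 60 + Z, so Z = -1.
A = 0 and Z = -1 is e⁻ — a beta-minus particle.

beta-minus particle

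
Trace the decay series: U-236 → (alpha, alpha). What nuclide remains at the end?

Ra-228

Start: (A, Z) = (236, 92).
After α: (232, 90).
After α: (228, 88).
Z = 88 is radium.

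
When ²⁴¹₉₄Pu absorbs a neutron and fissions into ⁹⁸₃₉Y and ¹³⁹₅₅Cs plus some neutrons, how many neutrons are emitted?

Conserve mass number: 242 = 98 + 139 + k, so k = 242 − 237 = 5.
Check atomic number: 94 = 39 + 55 + 0 = 94. ✓

5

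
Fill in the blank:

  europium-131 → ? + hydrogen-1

Conserve mass number: 131 = A + 1, so A = 130.
Conserve atomic number: 63 = Z + 1, so Z = 62.
Z = 62 is samarium, so the species is samarium-130.

Sm-130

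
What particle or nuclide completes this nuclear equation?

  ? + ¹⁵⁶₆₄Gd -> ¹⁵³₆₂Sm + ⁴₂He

neutron

Conserve mass number: A + 156 = 153 + 4, so A = 1.
Conserve atomic number: Z + 64 = 62 + 2, so Z = 0.
A = 1 and Z = 0 is ¹₀n — a neutron.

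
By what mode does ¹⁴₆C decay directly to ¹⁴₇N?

ΔA = 14 − 14 = 0; ΔZ = 7 − 6 = +1.
A is unchanged and Z rises by 1 — a neutron has become a proton (β⁻ decay).

beta-minus decay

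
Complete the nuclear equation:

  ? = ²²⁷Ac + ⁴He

Pa-231

Conserve mass number: A = 227 + 4, so A = 231.
Conserve atomic number: Z = 89 + 2, so Z = 91.
Z = 91 is protactinium, so the species is ²³¹Pa.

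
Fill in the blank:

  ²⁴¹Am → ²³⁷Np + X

Conserve mass number: 241 = 237 + A, so A = 4.
Conserve atomic number: 95 = 93 + Z, so Z = 2.
A = 4 and Z = 2 is ⁴He — an alpha particle.

alpha particle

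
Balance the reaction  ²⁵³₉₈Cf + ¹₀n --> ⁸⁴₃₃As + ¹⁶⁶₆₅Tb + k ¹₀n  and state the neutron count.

4

Conserve mass number: 254 = 84 + 166 + k, so k = 254 − 250 = 4.
Check atomic number: 98 = 33 + 65 + 0 = 98. ✓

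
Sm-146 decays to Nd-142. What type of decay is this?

alpha decay

ΔA = 142 − 146 = -4; ΔZ = 60 − 62 = -2.
A drops by 4 and Z drops by 2 — the signature of alpha emission.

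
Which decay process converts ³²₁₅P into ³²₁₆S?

ΔA = 32 − 32 = 0; ΔZ = 16 − 15 = +1.
A is unchanged and Z rises by 1 — a neutron has become a proton (β⁻ decay).

beta-minus decay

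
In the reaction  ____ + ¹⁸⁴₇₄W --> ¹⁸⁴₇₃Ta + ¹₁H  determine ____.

Conserve mass number: A + 184 = 184 + 1, so A = 1.
Conserve atomic number: Z + 74 = 73 + 1, so Z = 0.
A = 1 and Z = 0 is ¹₀n — a neutron.

neutron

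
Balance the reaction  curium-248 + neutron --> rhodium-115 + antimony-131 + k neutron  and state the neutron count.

3

Conserve mass number: 249 = 115 + 131 + k, so k = 249 − 246 = 3.
Check atomic number: 96 = 45 + 51 + 0 = 96. ✓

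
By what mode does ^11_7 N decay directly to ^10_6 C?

ΔA = 10 − 11 = -1; ΔZ = 6 − 7 = -1.
A drops by 1 and Z drops by 1 — a proton was emitted.

proton emission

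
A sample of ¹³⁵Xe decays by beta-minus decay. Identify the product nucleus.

Beta-minus decay: mass number changes by +0, atomic number by +1.
A: 135 = 135; Z: 54 + 1 = 55.
Z = 55 is caesium, so the daughter is ¹³⁵Cs.

Cs-135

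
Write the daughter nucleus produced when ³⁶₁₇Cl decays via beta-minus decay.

Ar-36

Beta-minus decay: mass number changes by +0, atomic number by +1.
A: 36 = 36; Z: 17 + 1 = 18.
Z = 18 is argon, so the daughter is ³⁶₁₈Ar.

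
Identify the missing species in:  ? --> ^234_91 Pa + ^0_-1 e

Th-234

Conserve mass number: A = 234 + 0, so A = 234.
Conserve atomic number: Z = 91 − 1, so Z = 90.
Z = 90 is thorium, so the species is ^234_90 Th.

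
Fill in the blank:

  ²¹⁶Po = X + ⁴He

Pb-212

Conserve mass number: 216 = A + 4, so A = 212.
Conserve atomic number: 84 = Z + 2, so Z = 82.
Z = 82 is lead, so the species is ²¹²Pb.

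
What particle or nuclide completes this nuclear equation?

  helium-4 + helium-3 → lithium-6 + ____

proton

Conserve mass number: 4 + 3 = 6 + A, so A = 1.
Conserve atomic number: 2 + 2 = 3 + Z, so Z = 1.
A = 1 and Z = 1 is hydrogen-1 — a proton.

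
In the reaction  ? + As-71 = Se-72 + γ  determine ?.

Conserve mass number: A + 71 = 72 + 0, so A = 1.
Conserve atomic number: Z + 33 = 34 + 0, so Z = 1.
A = 1 and Z = 1 is H-1 — a proton.

proton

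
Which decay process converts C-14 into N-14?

ΔA = 14 − 14 = 0; ΔZ = 7 − 6 = +1.
A is unchanged and Z rises by 1 — a neutron has become a proton (β⁻ decay).

beta-minus decay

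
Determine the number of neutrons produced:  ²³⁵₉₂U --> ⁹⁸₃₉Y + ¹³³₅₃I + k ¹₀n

4

Conserve mass number: 235 = 98 + 133 + k, so k = 235 − 231 = 4.
Check atomic number: 92 = 39 + 53 + 0 = 92. ✓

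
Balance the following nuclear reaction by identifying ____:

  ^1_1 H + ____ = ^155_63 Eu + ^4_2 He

Gd-158

Conserve mass number: 1 + A = 155 + 4, so A = 158.
Conserve atomic number: 1 + Z = 63 + 2, so Z = 64.
Z = 64 is gadolinium, so the species is ^158_64 Gd.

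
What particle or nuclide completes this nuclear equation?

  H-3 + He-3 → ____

Conserve mass number: 3 + 3 = A, so A = 6.
Conserve atomic number: 1 + 2 = Z, so Z = 3.
Z = 3 is lithium, so the species is Li-6.

Li-6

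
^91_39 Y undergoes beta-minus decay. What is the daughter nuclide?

Zr-91

Beta-minus decay: mass number changes by +0, atomic number by +1.
A: 91 = 91; Z: 39 + 1 = 40.
Z = 40 is zirconium, so the daughter is ^91_40 Zr.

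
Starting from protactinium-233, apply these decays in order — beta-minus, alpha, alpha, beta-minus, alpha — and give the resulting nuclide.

Start: (A, Z) = (233, 91).
After β⁻: (233, 92).
After α: (229, 90).
After α: (225, 88).
After β⁻: (225, 89).
After α: (221, 87).
Z = 87 is francium.

Fr-221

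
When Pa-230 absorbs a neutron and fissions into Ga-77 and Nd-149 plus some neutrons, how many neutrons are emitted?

5

Conserve mass number: 231 = 77 + 149 + k, so k = 231 − 226 = 5.
Check atomic number: 91 = 31 + 60 + 0 = 91. ✓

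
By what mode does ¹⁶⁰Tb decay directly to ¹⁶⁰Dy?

beta-minus decay

ΔA = 160 − 160 = 0; ΔZ = 66 − 65 = +1.
A is unchanged and Z rises by 1 — a neutron has become a proton (β⁻ decay).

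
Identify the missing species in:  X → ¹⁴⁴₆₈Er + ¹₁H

Conserve mass number: A = 144 + 1, so A = 145.
Conserve atomic number: Z = 68 + 1, so Z = 69.
Z = 69 is thulium, so the species is ¹⁴⁵₆₉Tm.

Tm-145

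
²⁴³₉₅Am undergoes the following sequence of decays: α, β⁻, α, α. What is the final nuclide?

Start: (A, Z) = (243, 95).
After α: (239, 93).
After β⁻: (239, 94).
After α: (235, 92).
After α: (231, 90).
Z = 90 is thorium.

Th-231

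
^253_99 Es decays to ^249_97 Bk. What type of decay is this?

alpha decay

ΔA = 249 − 253 = -4; ΔZ = 97 − 99 = -2.
A drops by 4 and Z drops by 2 — the signature of alpha emission.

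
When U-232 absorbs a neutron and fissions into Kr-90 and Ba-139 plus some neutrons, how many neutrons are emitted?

4

Conserve mass number: 233 = 90 + 139 + k, so k = 233 − 229 = 4.
Check atomic number: 92 = 36 + 56 + 0 = 92. ✓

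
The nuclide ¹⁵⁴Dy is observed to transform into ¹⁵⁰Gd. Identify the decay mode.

ΔA = 150 − 154 = -4; ΔZ = 64 − 66 = -2.
A drops by 4 and Z drops by 2 — the signature of alpha emission.

alpha decay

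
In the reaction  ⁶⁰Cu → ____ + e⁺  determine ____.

Ni-60

Conserve mass number: 60 = A + 0, so A = 60.
Conserve atomic number: 29 = Z + 1, so Z = 28.
Z = 28 is nickel, so the species is ⁶⁰Ni.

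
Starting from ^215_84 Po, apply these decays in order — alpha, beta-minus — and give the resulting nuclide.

Start: (A, Z) = (215, 84).
After α: (211, 82).
After β⁻: (211, 83).
Z = 83 is bismuth.

Bi-211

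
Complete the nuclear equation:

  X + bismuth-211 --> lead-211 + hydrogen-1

Conserve mass number: A + 211 = 211 + 1, so A = 1.
Conserve atomic number: Z + 83 = 82 + 1, so Z = 0.
A = 1 and Z = 0 is neutron — a neutron.

neutron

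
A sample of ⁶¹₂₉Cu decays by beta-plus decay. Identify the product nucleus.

Ni-61

Beta-plus decay: mass number changes by +0, atomic number by -1.
A: 61 = 61; Z: 29 − 1 = 28.
Z = 28 is nickel, so the daughter is ⁶¹₂₈Ni.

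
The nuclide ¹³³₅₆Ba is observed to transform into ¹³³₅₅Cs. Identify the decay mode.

ΔA = 133 − 133 = 0; ΔZ = 55 − 56 = -1.
A is unchanged and Z drops by 1 — a proton has become a neutron (β⁺ emission or electron capture).

beta-plus decay or electron capture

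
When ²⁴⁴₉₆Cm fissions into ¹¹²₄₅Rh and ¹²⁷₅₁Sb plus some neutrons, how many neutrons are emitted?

5

Conserve mass number: 244 = 112 + 127 + k, so k = 244 − 239 = 5.
Check atomic number: 96 = 45 + 51 + 0 = 96. ✓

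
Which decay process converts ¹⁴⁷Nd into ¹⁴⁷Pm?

ΔA = 147 − 147 = 0; ΔZ = 61 − 60 = +1.
A is unchanged and Z rises by 1 — a neutron has become a proton (β⁻ decay).

beta-minus decay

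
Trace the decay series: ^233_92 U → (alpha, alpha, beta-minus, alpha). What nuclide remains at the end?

Start: (A, Z) = (233, 92).
After α: (229, 90).
After α: (225, 88).
After β⁻: (225, 89).
After α: (221, 87).
Z = 87 is francium.

Fr-221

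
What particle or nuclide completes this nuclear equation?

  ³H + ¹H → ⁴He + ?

gamma ray

Conserve mass number: 3 + 1 = 4 + A, so A = 0.
Conserve atomic number: 1 + 1 = 2 + Z, so Z = 0.
A = 0 and Z = 0 is γ — a gamma ray.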